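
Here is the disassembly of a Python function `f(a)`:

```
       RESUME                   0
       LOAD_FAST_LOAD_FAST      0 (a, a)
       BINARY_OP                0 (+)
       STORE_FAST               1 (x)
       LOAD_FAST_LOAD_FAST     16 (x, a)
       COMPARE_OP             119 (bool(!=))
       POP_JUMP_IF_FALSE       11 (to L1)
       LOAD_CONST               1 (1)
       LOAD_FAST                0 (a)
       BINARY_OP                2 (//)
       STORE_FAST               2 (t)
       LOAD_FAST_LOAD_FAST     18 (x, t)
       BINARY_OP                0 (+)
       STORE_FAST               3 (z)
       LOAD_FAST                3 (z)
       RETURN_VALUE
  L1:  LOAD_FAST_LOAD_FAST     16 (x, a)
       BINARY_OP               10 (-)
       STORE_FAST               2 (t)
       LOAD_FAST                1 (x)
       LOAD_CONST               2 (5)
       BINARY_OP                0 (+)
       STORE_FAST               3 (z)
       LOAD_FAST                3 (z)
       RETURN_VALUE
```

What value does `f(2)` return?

LOAD_FAST_LOAD_FAST a,a → push 2,2. Stack: [2, 2]
BINARY_OP + → 2 + 2 = 4. Stack: [4]
STORE_FAST x → x=4. Stack: []
LOAD_FAST_LOAD_FAST x,a → push 4,2. Stack: [4, 2]
COMPARE_OP bool(!=) → 4 vs 2 = True. Stack: [True]
POP_JUMP_IF_FALSE → pop True; no jump. Stack: []
LOAD_CONST → push 1. Stack: [1]
LOAD_FAST a → push 2. Stack: [1, 2]
BINARY_OP // → 1 // 2 = 0. Stack: [0]
STORE_FAST t → t=0. Stack: []
LOAD_FAST_LOAD_FAST x,t → push 4,0. Stack: [4, 0]
BINARY_OP + → 4 + 0 = 4. Stack: [4]
STORE_FAST z → z=4. Stack: []
LOAD_FAST z → push 4. Stack: [4]
RETURN_VALUE → return 4.

4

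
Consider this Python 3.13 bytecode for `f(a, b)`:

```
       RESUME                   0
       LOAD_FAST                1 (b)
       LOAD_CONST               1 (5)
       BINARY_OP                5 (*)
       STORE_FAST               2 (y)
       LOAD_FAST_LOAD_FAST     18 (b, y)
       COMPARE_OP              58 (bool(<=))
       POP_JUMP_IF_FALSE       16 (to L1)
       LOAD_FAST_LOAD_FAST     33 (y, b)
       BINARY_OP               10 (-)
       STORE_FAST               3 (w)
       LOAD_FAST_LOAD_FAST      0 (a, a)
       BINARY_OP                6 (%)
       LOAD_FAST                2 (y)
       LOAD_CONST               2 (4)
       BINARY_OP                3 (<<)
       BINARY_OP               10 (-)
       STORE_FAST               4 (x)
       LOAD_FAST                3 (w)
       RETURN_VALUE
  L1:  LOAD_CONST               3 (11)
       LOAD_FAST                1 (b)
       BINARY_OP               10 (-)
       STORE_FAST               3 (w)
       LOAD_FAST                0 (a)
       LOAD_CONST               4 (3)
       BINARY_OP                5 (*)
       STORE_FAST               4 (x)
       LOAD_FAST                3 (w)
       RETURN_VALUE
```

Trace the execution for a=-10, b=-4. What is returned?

15

LOAD_FAST b → push -4. Stack: [-4]
LOAD_CONST → push 5. Stack: [-4, 5]
BINARY_OP * → -4 * 5 = -20. Stack: [-20]
STORE_FAST y → y=-20. Stack: []
LOAD_FAST_LOAD_FAST b,y → push -4,-20. Stack: [-4, -20]
COMPARE_OP bool(<=) → -4 vs -20 = False. Stack: [False]
POP_JUMP_IF_FALSE → pop False; jump. Stack: []
LOAD_CONST → push 11. Stack: [11]
LOAD_FAST b → push -4. Stack: [11, -4]
BINARY_OP - → 11 - -4 = 15. Stack: [15]
STORE_FAST w → w=15. Stack: []
LOAD_FAST a → push -10. Stack: [-10]
LOAD_CONST → push 3. Stack: [-10, 3]
BINARY_OP * → -10 * 3 = -30. Stack: [-30]
STORE_FAST x → x=-30. Stack: []
LOAD_FAST w → push 15. Stack: [15]
RETURN_VALUE → return 15.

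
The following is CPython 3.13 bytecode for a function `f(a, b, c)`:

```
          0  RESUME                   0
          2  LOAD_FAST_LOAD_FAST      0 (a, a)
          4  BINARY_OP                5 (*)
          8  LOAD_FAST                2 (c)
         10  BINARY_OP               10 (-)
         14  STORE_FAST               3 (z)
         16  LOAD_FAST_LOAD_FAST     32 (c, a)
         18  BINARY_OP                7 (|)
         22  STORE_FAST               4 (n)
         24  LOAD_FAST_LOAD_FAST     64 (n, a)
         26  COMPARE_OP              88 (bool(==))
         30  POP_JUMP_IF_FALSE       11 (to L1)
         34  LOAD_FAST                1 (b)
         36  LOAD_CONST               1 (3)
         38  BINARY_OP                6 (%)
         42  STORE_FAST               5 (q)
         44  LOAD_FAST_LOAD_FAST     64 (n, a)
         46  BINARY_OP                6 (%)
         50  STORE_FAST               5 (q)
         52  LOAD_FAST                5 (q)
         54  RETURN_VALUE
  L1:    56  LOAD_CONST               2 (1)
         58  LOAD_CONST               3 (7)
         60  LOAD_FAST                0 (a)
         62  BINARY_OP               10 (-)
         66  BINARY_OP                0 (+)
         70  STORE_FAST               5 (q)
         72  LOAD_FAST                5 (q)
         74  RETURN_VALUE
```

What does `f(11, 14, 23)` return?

-3

LOAD_FAST_LOAD_FAST a,a → push 11,11. Stack: [11, 11]
BINARY_OP * → 11 * 11 = 121. Stack: [121]
LOAD_FAST c → push 23. Stack: [121, 23]
BINARY_OP - → 121 - 23 = 98. Stack: [98]
STORE_FAST z → z=98. Stack: []
LOAD_FAST_LOAD_FAST c,a → push 23,11. Stack: [23, 11]
BINARY_OP | → 23 | 11 = 31. Stack: [31]
STORE_FAST n → n=31. Stack: []
LOAD_FAST_LOAD_FAST n,a → push 31,11. Stack: [31, 11]
COMPARE_OP bool(==) → 31 vs 11 = False. Stack: [False]
POP_JUMP_IF_FALSE → pop False; jump. Stack: []
LOAD_CONST → push 1. Stack: [1]
LOAD_CONST → push 7. Stack: [1, 7]
LOAD_FAST a → push 11. Stack: [1, 7, 11]
BINARY_OP - → 7 - 11 = -4. Stack: [1, -4]
BINARY_OP + → 1 + -4 = -3. Stack: [-3]
STORE_FAST q → q=-3. Stack: []
LOAD_FAST q → push -3. Stack: [-3]
RETURN_VALUE → return -3.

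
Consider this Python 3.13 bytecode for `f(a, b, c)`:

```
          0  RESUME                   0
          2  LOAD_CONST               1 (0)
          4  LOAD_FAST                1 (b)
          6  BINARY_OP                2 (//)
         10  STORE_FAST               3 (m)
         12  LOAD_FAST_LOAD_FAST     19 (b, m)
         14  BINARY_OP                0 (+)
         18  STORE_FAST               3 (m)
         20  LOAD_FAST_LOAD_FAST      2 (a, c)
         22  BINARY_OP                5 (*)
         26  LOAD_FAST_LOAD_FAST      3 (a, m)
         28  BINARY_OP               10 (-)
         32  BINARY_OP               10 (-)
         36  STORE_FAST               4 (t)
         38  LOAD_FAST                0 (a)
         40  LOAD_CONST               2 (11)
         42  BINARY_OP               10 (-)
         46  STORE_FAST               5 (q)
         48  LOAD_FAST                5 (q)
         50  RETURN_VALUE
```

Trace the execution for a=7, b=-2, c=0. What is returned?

-4

LOAD_CONST → push 0. Stack: [0]
LOAD_FAST b → push -2. Stack: [0, -2]
BINARY_OP // → 0 // -2 = 0. Stack: [0]
STORE_FAST m → m=0. Stack: []
LOAD_FAST_LOAD_FAST b,m → push -2,0. Stack: [-2, 0]
BINARY_OP + → -2 + 0 = -2. Stack: [-2]
STORE_FAST m → m=-2. Stack: []
LOAD_FAST_LOAD_FAST a,c → push 7,0. Stack: [7, 0]
BINARY_OP * → 7 * 0 = 0. Stack: [0]
LOAD_FAST_LOAD_FAST a,m → push 7,-2. Stack: [0, 7, -2]
BINARY_OP - → 7 - -2 = 9. Stack: [0, 9]
BINARY_OP - → 0 - 9 = -9. Stack: [-9]
STORE_FAST t → t=-9. Stack: []
LOAD_FAST a → push 7. Stack: [7]
LOAD_CONST → push 11. Stack: [7, 11]
BINARY_OP - → 7 - 11 = -4. Stack: [-4]
STORE_FAST q → q=-4. Stack: []
LOAD_FAST q → push -4. Stack: [-4]
RETURN_VALUE → return -4.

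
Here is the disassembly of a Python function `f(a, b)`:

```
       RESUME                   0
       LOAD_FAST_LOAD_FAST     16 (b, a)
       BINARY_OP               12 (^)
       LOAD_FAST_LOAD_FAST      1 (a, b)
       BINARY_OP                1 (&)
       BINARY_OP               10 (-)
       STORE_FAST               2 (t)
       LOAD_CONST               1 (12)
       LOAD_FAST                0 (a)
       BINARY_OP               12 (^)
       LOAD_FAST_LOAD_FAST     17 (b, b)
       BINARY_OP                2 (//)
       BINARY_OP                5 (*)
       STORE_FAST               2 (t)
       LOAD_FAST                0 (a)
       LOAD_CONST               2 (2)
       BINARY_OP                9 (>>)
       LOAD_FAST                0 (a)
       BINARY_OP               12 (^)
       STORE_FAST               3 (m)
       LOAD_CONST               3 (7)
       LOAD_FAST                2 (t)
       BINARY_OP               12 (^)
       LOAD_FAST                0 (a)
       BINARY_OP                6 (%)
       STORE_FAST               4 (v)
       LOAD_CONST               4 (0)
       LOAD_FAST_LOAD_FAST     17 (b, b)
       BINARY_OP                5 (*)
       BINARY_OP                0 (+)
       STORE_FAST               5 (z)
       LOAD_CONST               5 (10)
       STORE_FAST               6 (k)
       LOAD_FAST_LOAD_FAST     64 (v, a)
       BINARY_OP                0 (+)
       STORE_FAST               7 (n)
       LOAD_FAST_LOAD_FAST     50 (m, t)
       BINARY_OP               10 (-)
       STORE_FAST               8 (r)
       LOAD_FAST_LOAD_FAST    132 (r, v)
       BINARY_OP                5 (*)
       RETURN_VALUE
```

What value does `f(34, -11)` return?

LOAD_FAST_LOAD_FAST b,a → push -11,34. Stack: [-11, 34]
BINARY_OP ^ → -11 ^ 34 = -41. Stack: [-41]
LOAD_FAST_LOAD_FAST a,b → push 34,-11. Stack: [-41, 34, -11]
BINARY_OP & → 34 & -11 = 32. Stack: [-41, 32]
BINARY_OP - → -41 - 32 = -73. Stack: [-73]
STORE_FAST t → t=-73. Stack: []
LOAD_CONST → push 12. Stack: [12]
LOAD_FAST a → push 34. Stack: [12, 34]
BINARY_OP ^ → 12 ^ 34 = 46. Stack: [46]
LOAD_FAST_LOAD_FAST b,b → push -11,-11. Stack: [46, -11, -11]
BINARY_OP // → -11 // -11 = 1. Stack: [46, 1]
BINARY_OP * → 46 * 1 = 46. Stack: [46]
STORE_FAST t → t=46. Stack: []
LOAD_FAST a → push 34. Stack: [34]
LOAD_CONST → push 2. Stack: [34, 2]
BINARY_OP >> → 34 >> 2 = 8. Stack: [8]
LOAD_FAST a → push 34. Stack: [8, 34]
BINARY_OP ^ → 8 ^ 34 = 42. Stack: [42]
STORE_FAST m → m=42. Stack: []
LOAD_CONST → push 7. Stack: [7]
LOAD_FAST t → push 46. Stack: [7, 46]
BINARY_OP ^ → 7 ^ 46 = 41. Stack: [41]
LOAD_FAST a → push 34. Stack: [41, 34]
BINARY_OP % → 41 % 34 = 7. Stack: [7]
STORE_FAST v → v=7. Stack: []
LOAD_CONST → push 0. Stack: [0]
LOAD_FAST_LOAD_FAST b,b → push -11,-11. Stack: [0, -11, -11]
BINARY_OP * → -11 * -11 = 121. Stack: [0, 121]
BINARY_OP + → 0 + 121 = 121. Stack: [121]
STORE_FAST z → z=121. Stack: []
LOAD_CONST → push 10. Stack: [10]
STORE_FAST k → k=10. Stack: []
LOAD_FAST_LOAD_FAST v,a → push 7,34. Stack: [7, 34]
BINARY_OP + → 7 + 34 = 41. Stack: [41]
STORE_FAST n → n=41. Stack: []
LOAD_FAST_LOAD_FAST m,t → push 42,46. Stack: [42, 46]
BINARY_OP - → 42 - 46 = -4. Stack: [-4]
STORE_FAST r → r=-4. Stack: []
LOAD_FAST_LOAD_FAST r,v → push -4,7. Stack: [-4, 7]
BINARY_OP * → -4 * 7 = -28. Stack: [-28]
RETURN_VALUE → return -28.

-28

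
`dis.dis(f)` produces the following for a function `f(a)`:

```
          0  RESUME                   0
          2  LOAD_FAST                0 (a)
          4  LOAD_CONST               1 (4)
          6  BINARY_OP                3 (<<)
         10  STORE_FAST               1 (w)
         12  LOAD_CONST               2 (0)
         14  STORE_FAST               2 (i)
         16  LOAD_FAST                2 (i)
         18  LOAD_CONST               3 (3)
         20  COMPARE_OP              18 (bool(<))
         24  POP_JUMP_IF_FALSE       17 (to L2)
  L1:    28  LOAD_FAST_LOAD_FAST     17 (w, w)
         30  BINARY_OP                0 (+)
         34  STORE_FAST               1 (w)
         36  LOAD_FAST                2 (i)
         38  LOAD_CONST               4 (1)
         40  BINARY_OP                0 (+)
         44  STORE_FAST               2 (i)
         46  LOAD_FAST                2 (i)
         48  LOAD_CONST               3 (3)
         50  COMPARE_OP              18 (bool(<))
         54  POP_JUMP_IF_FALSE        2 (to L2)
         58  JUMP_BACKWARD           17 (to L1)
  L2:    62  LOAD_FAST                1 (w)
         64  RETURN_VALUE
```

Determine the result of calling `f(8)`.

LOAD_FAST a → push 8. Stack: [8]
LOAD_CONST → push 4. Stack: [8, 4]
BINARY_OP << → 8 << 4 = 128. Stack: [128]
STORE_FAST w → w=128. Stack: []
LOAD_CONST → push 0. Stack: [0]
STORE_FAST i → i=0. Stack: []
LOAD_FAST i → push 0. Stack: [0]
LOAD_CONST → push 3. Stack: [0, 3]
COMPARE_OP bool(<) → 0 vs 3 = True. Stack: [True]
POP_JUMP_IF_FALSE → pop True; no jump. Stack: []
LOAD_FAST_LOAD_FAST w,w → push 128,128. Stack: [128, 128]
BINARY_OP + → 128 + 128 = 256. Stack: [256]
STORE_FAST w → w=256. Stack: []
LOAD_FAST i → push 0. Stack: [0]
LOAD_CONST → push 1. Stack: [0, 1]
BINARY_OP + → 0 + 1 = 1. Stack: [1]
STORE_FAST i → i=1. Stack: []
LOAD_FAST i → push 1. Stack: [1]
LOAD_CONST → push 3. Stack: [1, 3]
COMPARE_OP bool(<) → 1 vs 3 = True. Stack: [True]
POP_JUMP_IF_FALSE → pop True; no jump. Stack: []
LOAD_FAST_LOAD_FAST w,w → push 256,256. Stack: [256, 256]
BINARY_OP + → 256 + 256 = 512. Stack: [512]
STORE_FAST w → w=512. Stack: []
LOAD_FAST i → push 1. Stack: [1]
LOAD_CONST → push 1. Stack: [1, 1]
BINARY_OP + → 1 + 1 = 2. Stack: [2]
STORE_FAST i → i=2. Stack: []
LOAD_FAST i → push 2. Stack: [2]
LOAD_CONST → push 3. Stack: [2, 3]
COMPARE_OP bool(<) → 2 vs 3 = True. Stack: [True]
POP_JUMP_IF_FALSE → pop True; no jump. Stack: []
LOAD_FAST_LOAD_FAST w,w → push 512,512. Stack: [512, 512]
BINARY_OP + → 512 + 512 = 1024. Stack: [1024]
STORE_FAST w → w=1024. Stack: []
LOAD_FAST i → push 2. Stack: [2]
LOAD_CONST → push 1. Stack: [2, 1]
BINARY_OP + → 2 + 1 = 3. Stack: [3]
STORE_FAST i → i=3. Stack: []
LOAD_FAST i → push 3. Stack: [3]
LOAD_CONST → push 3. Stack: [3, 3]
COMPARE_OP bool(<) → 3 vs 3 = False. Stack: [False]
POP_JUMP_IF_FALSE → pop False; jump. Stack: []
LOAD_FAST w → push 1024. Stack: [1024]
RETURN_VALUE → return 1024.

1024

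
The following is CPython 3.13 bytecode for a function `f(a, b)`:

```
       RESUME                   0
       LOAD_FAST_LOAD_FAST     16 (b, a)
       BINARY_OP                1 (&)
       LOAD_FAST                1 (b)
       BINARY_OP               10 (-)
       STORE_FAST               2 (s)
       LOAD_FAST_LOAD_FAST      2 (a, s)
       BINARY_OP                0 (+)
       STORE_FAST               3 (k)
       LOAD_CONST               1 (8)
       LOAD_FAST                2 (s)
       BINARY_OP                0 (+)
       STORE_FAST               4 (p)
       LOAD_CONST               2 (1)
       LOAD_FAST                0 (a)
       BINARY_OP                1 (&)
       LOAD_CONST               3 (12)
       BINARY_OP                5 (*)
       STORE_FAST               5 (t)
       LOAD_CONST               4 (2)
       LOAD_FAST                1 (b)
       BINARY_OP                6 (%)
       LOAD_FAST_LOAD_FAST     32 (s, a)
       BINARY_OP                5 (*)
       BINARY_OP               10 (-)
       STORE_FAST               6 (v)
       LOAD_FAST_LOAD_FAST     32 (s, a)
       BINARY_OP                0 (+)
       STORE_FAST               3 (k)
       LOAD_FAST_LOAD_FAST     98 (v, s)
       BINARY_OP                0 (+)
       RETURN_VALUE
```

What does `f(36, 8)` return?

282

LOAD_FAST_LOAD_FAST b,a → push 8,36. Stack: [8, 36]
BINARY_OP & → 8 & 36 = 0. Stack: [0]
LOAD_FAST b → push 8. Stack: [0, 8]
BINARY_OP - → 0 - 8 = -8. Stack: [-8]
STORE_FAST s → s=-8. Stack: []
LOAD_FAST_LOAD_FAST a,s → push 36,-8. Stack: [36, -8]
BINARY_OP + → 36 + -8 = 28. Stack: [28]
STORE_FAST k → k=28. Stack: []
LOAD_CONST → push 8. Stack: [8]
LOAD_FAST s → push -8. Stack: [8, -8]
BINARY_OP + → 8 + -8 = 0. Stack: [0]
STORE_FAST p → p=0. Stack: []
LOAD_CONST → push 1. Stack: [1]
LOAD_FAST a → push 36. Stack: [1, 36]
BINARY_OP & → 1 & 36 = 0. Stack: [0]
LOAD_CONST → push 12. Stack: [0, 12]
BINARY_OP * → 0 * 12 = 0. Stack: [0]
STORE_FAST t → t=0. Stack: []
LOAD_CONST → push 2. Stack: [2]
LOAD_FAST b → push 8. Stack: [2, 8]
BINARY_OP % → 2 % 8 = 2. Stack: [2]
LOAD_FAST_LOAD_FAST s,a → push -8,36. Stack: [2, -8, 36]
BINARY_OP * → -8 * 36 = -288. Stack: [2, -288]
BINARY_OP - → 2 - -288 = 290. Stack: [290]
STORE_FAST v → v=290. Stack: []
LOAD_FAST_LOAD_FAST s,a → push -8,36. Stack: [-8, 36]
BINARY_OP + → -8 + 36 = 28. Stack: [28]
STORE_FAST k → k=28. Stack: []
LOAD_FAST_LOAD_FAST v,s → push 290,-8. Stack: [290, -8]
BINARY_OP + → 290 + -8 = 282. Stack: [282]
RETURN_VALUE → return 282.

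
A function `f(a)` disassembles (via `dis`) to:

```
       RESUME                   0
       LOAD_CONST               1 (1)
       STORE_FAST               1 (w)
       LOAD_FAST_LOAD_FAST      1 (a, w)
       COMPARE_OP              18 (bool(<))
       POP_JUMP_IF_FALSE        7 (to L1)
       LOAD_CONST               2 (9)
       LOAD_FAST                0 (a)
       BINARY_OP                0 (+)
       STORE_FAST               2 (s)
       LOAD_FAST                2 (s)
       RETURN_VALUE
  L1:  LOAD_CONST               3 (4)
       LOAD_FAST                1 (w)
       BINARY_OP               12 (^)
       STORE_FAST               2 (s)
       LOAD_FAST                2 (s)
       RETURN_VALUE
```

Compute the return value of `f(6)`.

5

LOAD_CONST → push 1. Stack: [1]
STORE_FAST w → w=1. Stack: []
LOAD_FAST_LOAD_FAST a,w → push 6,1. Stack: [6, 1]
COMPARE_OP bool(<) → 6 vs 1 = False. Stack: [False]
POP_JUMP_IF_FALSE → pop False; jump. Stack: []
LOAD_CONST → push 4. Stack: [4]
LOAD_FAST w → push 1. Stack: [4, 1]
BINARY_OP ^ → 4 ^ 1 = 5. Stack: [5]
STORE_FAST s → s=5. Stack: []
LOAD_FAST s → push 5. Stack: [5]
RETURN_VALUE → return 5.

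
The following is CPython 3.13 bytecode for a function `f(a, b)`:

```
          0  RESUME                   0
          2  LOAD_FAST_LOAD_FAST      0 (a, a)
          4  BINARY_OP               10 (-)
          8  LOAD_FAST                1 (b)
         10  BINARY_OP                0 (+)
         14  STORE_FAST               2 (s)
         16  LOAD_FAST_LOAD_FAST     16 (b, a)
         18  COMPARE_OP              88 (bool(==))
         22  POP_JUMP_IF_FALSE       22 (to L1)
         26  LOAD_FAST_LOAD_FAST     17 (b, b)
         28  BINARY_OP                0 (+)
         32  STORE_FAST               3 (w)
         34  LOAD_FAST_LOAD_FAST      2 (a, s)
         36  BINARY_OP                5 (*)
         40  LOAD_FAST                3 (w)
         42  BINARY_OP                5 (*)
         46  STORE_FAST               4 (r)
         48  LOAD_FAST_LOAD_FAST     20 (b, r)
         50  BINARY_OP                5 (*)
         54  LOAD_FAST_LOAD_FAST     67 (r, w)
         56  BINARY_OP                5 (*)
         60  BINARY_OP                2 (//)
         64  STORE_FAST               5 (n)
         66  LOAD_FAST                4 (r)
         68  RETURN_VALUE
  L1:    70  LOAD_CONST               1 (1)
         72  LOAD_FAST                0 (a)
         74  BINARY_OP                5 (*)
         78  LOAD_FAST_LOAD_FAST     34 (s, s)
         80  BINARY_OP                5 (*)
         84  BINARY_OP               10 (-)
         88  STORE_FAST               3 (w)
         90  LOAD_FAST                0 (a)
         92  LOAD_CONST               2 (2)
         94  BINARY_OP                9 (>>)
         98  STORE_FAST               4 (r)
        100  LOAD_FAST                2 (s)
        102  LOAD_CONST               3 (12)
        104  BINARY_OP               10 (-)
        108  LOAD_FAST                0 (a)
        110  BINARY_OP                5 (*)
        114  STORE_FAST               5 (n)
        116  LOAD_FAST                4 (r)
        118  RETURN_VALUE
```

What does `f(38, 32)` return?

LOAD_FAST_LOAD_FAST a,a → push 38,38. Stack: [38, 38]
BINARY_OP - → 38 - 38 = 0. Stack: [0]
LOAD_FAST b → push 32. Stack: [0, 32]
BINARY_OP + → 0 + 32 = 32. Stack: [32]
STORE_FAST s → s=32. Stack: []
LOAD_FAST_LOAD_FAST b,a → push 32,38. Stack: [32, 38]
COMPARE_OP bool(==) → 32 vs 38 = False. Stack: [False]
POP_JUMP_IF_FALSE → pop False; jump. Stack: []
LOAD_CONST → push 1. Stack: [1]
LOAD_FAST a → push 38. Stack: [1, 38]
BINARY_OP * → 1 * 38 = 38. Stack: [38]
LOAD_FAST_LOAD_FAST s,s → push 32,32. Stack: [38, 32, 32]
BINARY_OP * → 32 * 32 = 1024. Stack: [38, 1024]
BINARY_OP - → 38 - 1024 = -986. Stack: [-986]
STORE_FAST w → w=-986. Stack: []
LOAD_FAST a → push 38. Stack: [38]
LOAD_CONST → push 2. Stack: [38, 2]
BINARY_OP >> → 38 >> 2 = 9. Stack: [9]
STORE_FAST r → r=9. Stack: []
LOAD_FAST s → push 32. Stack: [32]
LOAD_CONST → push 12. Stack: [32, 12]
BINARY_OP - → 32 - 12 = 20. Stack: [20]
LOAD_FAST a → push 38. Stack: [20, 38]
BINARY_OP * → 20 * 38 = 760. Stack: [760]
STORE_FAST n → n=760. Stack: []
LOAD_FAST r → push 9. Stack: [9]
RETURN_VALUE → return 9.

9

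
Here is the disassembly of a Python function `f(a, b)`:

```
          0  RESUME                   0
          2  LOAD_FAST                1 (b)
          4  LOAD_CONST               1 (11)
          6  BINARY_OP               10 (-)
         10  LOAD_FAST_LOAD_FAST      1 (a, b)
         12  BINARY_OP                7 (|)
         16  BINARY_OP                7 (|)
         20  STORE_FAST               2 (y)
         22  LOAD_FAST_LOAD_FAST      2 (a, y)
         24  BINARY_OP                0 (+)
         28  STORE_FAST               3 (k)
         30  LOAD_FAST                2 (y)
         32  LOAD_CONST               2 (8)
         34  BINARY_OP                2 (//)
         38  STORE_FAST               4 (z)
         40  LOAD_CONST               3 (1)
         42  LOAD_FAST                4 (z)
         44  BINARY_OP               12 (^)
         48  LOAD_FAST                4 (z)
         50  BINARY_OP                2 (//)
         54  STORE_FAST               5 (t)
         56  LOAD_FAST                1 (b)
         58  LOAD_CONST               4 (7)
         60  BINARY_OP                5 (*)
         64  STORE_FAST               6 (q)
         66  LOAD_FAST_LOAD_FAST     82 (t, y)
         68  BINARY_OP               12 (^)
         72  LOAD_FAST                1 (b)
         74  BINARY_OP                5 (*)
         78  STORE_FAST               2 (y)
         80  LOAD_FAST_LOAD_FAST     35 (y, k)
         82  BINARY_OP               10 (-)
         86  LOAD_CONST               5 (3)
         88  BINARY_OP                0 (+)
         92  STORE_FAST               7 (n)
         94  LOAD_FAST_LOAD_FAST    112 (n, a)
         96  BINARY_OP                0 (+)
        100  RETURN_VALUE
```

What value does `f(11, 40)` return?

LOAD_FAST b → push 40. Stack: [40]
LOAD_CONST → push 11. Stack: [40, 11]
BINARY_OP - → 40 - 11 = 29. Stack: [29]
LOAD_FAST_LOAD_FAST a,b → push 11,40. Stack: [29, 11, 40]
BINARY_OP | → 11 | 40 = 43. Stack: [29, 43]
BINARY_OP | → 29 | 43 = 63. Stack: [63]
STORE_FAST y → y=63. Stack: []
LOAD_FAST_LOAD_FAST a,y → push 11,63. Stack: [11, 63]
BINARY_OP + → 11 + 63 = 74. Stack: [74]
STORE_FAST k → k=74. Stack: []
LOAD_FAST y → push 63. Stack: [63]
LOAD_CONST → push 8. Stack: [63, 8]
BINARY_OP // → 63 // 8 = 7. Stack: [7]
STORE_FAST z → z=7. Stack: []
LOAD_CONST → push 1. Stack: [1]
LOAD_FAST z → push 7. Stack: [1, 7]
BINARY_OP ^ → 1 ^ 7 = 6. Stack: [6]
LOAD_FAST z → push 7. Stack: [6, 7]
BINARY_OP // → 6 // 7 = 0. Stack: [0]
STORE_FAST t → t=0. Stack: []
LOAD_FAST b → push 40. Stack: [40]
LOAD_CONST → push 7. Stack: [40, 7]
BINARY_OP * → 40 * 7 = 280. Stack: [280]
STORE_FAST q → q=280. Stack: []
LOAD_FAST_LOAD_FAST t,y → push 0,63. Stack: [0, 63]
BINARY_OP ^ → 0 ^ 63 = 63. Stack: [63]
LOAD_FAST b → push 40. Stack: [63, 40]
BINARY_OP * → 63 * 40 = 2520. Stack: [2520]
STORE_FAST y → y=2520. Stack: []
LOAD_FAST_LOAD_FAST y,k → push 2520,74. Stack: [2520, 74]
BINARY_OP - → 2520 - 74 = 2446. Stack: [2446]
LOAD_CONST → push 3. Stack: [2446, 3]
BINARY_OP + → 2446 + 3 = 2449. Stack: [2449]
STORE_FAST n → n=2449. Stack: []
LOAD_FAST_LOAD_FAST n,a → push 2449,11. Stack: [2449, 11]
BINARY_OP + → 2449 + 11 = 2460. Stack: [2460]
RETURN_VALUE → return 2460.

2460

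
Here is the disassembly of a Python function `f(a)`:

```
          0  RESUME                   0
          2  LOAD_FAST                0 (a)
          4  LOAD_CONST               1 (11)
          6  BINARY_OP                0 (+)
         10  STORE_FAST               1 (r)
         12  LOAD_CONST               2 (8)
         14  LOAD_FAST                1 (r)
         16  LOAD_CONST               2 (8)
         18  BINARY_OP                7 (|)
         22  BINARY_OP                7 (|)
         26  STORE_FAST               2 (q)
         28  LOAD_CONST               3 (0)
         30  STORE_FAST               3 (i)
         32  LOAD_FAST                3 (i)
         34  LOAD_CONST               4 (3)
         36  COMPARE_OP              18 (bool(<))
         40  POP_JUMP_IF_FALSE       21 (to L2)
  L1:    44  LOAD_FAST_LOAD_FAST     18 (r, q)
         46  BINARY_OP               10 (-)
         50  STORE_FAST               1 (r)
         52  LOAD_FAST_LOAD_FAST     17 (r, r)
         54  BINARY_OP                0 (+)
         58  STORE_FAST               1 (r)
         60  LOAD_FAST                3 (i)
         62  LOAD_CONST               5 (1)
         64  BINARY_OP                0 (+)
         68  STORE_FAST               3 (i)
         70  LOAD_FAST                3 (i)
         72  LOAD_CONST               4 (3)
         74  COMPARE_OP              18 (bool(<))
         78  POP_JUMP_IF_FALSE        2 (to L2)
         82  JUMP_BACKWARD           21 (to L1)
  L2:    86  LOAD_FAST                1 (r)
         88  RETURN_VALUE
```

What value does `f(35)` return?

LOAD_FAST a → push 35. Stack: [35]
LOAD_CONST → push 11. Stack: [35, 11]
BINARY_OP + → 35 + 11 = 46. Stack: [46]
STORE_FAST r → r=46. Stack: []
LOAD_CONST → push 8. Stack: [8]
LOAD_FAST r → push 46. Stack: [8, 46]
LOAD_CONST → push 8. Stack: [8, 46, 8]
BINARY_OP | → 46 | 8 = 46. Stack: [8, 46]
BINARY_OP | → 8 | 46 = 46. Stack: [46]
STORE_FAST q → q=46. Stack: []
LOAD_CONST → push 0. Stack: [0]
STORE_FAST i → i=0. Stack: []
LOAD_FAST i → push 0. Stack: [0]
LOAD_CONST → push 3. Stack: [0, 3]
COMPARE_OP bool(<) → 0 vs 3 = True. Stack: [True]
POP_JUMP_IF_FALSE → pop True; no jump. Stack: []
LOAD_FAST_LOAD_FAST r,q → push 46,46. Stack: [46, 46]
BINARY_OP - → 46 - 46 = 0. Stack: [0]
STORE_FAST r → r=0. Stack: []
LOAD_FAST_LOAD_FAST r,r → push 0,0. Stack: [0, 0]
BINARY_OP + → 0 + 0 = 0. Stack: [0]
STORE_FAST r → r=0. Stack: []
LOAD_FAST i → push 0. Stack: [0]
LOAD_CONST → push 1. Stack: [0, 1]
BINARY_OP + → 0 + 1 = 1. Stack: [1]
STORE_FAST i → i=1. Stack: []
LOAD_FAST i → push 1. Stack: [1]
LOAD_CONST → push 3. Stack: [1, 3]
COMPARE_OP bool(<) → 1 vs 3 = True. Stack: [True]
POP_JUMP_IF_FALSE → pop True; no jump. Stack: []
LOAD_FAST_LOAD_FAST r,q → push 0,46. Stack: [0, 46]
BINARY_OP - → 0 - 46 = -46. Stack: [-46]
STORE_FAST r → r=-46. Stack: []
LOAD_FAST_LOAD_FAST r,r → push -46,-46. Stack: [-46, -46]
BINARY_OP + → -46 + -46 = -92. Stack: [-92]
STORE_FAST r → r=-92. Stack: []
LOAD_FAST i → push 1. Stack: [1]
LOAD_CONST → push 1. Stack: [1, 1]
BINARY_OP + → 1 + 1 = 2. Stack: [2]
STORE_FAST i → i=2. Stack: []
LOAD_FAST i → push 2. Stack: [2]
LOAD_CONST → push 3. Stack: [2, 3]
COMPARE_OP bool(<) → 2 vs 3 = True. Stack: [True]
POP_JUMP_IF_FALSE → pop True; no jump. Stack: []
LOAD_FAST_LOAD_FAST r,q → push -92,46. Stack: [-92, 46]
BINARY_OP - → -92 - 46 = -138. Stack: [-138]
STORE_FAST r → r=-138. Stack: []
LOAD_FAST_LOAD_FAST r,r → push -138,-138. Stack: [-138, -138]
BINARY_OP + → -138 + -138 = -276. Stack: [-276]
STORE_FAST r → r=-276. Stack: []
LOAD_FAST i → push 2. Stack: [2]
LOAD_CONST → push 1. Stack: [2, 1]
BINARY_OP + → 2 + 1 = 3. Stack: [3]
STORE_FAST i → i=3. Stack: []
LOAD_FAST i → push 3. Stack: [3]
LOAD_CONST → push 3. Stack: [3, 3]
COMPARE_OP bool(<) → 3 vs 3 = False. Stack: [False]
POP_JUMP_IF_FALSE → pop False; jump. Stack: []
LOAD_FAST r → push -276. Stack: [-276]
RETURN_VALUE → return -276.

-276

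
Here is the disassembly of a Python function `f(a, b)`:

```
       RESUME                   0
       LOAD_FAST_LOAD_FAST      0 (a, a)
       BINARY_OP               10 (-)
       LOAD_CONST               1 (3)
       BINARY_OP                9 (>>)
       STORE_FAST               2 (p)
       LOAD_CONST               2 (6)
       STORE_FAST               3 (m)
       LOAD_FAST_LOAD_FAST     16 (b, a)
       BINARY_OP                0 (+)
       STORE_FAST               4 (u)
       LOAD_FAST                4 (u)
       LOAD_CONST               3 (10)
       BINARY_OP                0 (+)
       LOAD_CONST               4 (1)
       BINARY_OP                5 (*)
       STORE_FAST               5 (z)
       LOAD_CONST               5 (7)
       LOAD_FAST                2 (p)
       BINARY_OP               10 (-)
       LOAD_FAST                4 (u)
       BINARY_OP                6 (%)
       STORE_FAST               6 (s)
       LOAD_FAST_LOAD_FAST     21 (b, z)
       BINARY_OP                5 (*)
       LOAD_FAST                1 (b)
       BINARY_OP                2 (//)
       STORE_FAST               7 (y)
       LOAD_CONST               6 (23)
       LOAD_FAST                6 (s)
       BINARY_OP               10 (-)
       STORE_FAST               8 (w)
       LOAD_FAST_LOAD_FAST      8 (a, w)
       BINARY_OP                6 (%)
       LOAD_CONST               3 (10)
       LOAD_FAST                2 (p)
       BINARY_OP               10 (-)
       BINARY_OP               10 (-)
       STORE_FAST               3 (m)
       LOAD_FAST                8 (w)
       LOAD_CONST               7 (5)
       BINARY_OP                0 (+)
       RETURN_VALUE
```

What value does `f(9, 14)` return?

21

LOAD_FAST_LOAD_FAST a,a → push 9,9. Stack: [9, 9]
BINARY_OP - → 9 - 9 = 0. Stack: [0]
LOAD_CONST → push 3. Stack: [0, 3]
BINARY_OP >> → 0 >> 3 = 0. Stack: [0]
STORE_FAST p → p=0. Stack: []
LOAD_CONST → push 6. Stack: [6]
STORE_FAST m → m=6. Stack: []
LOAD_FAST_LOAD_FAST b,a → push 14,9. Stack: [14, 9]
BINARY_OP + → 14 + 9 = 23. Stack: [23]
STORE_FAST u → u=23. Stack: []
LOAD_FAST u → push 23. Stack: [23]
LOAD_CONST → push 10. Stack: [23, 10]
BINARY_OP + → 23 + 10 = 33. Stack: [33]
LOAD_CONST → push 1. Stack: [33, 1]
BINARY_OP * → 33 * 1 = 33. Stack: [33]
STORE_FAST z → z=33. Stack: []
LOAD_CONST → push 7. Stack: [7]
LOAD_FAST p → push 0. Stack: [7, 0]
BINARY_OP - → 7 - 0 = 7. Stack: [7]
LOAD_FAST u → push 23. Stack: [7, 23]
BINARY_OP % → 7 % 23 = 7. Stack: [7]
STORE_FAST s → s=7. Stack: []
LOAD_FAST_LOAD_FAST b,z → push 14,33. Stack: [14, 33]
BINARY_OP * → 14 * 33 = 462. Stack: [462]
LOAD_FAST b → push 14. Stack: [462, 14]
BINARY_OP // → 462 // 14 = 33. Stack: [33]
STORE_FAST y → y=33. Stack: []
LOAD_CONST → push 23. Stack: [23]
LOAD_FAST s → push 7. Stack: [23, 7]
BINARY_OP - → 23 - 7 = 16. Stack: [16]
STORE_FAST w → w=16. Stack: []
LOAD_FAST_LOAD_FAST a,w → push 9,16. Stack: [9, 16]
BINARY_OP % → 9 % 16 = 9. Stack: [9]
LOAD_CONST → push 10. Stack: [9, 10]
LOAD_FAST p → push 0. Stack: [9, 10, 0]
BINARY_OP - → 10 - 0 = 10. Stack: [9, 10]
BINARY_OP - → 9 - 10 = -1. Stack: [-1]
STORE_FAST m → m=-1. Stack: []
LOAD_FAST w → push 16. Stack: [16]
LOAD_CONST → push 5. Stack: [16, 5]
BINARY_OP + → 16 + 5 = 21. Stack: [21]
RETURN_VALUE → return 21.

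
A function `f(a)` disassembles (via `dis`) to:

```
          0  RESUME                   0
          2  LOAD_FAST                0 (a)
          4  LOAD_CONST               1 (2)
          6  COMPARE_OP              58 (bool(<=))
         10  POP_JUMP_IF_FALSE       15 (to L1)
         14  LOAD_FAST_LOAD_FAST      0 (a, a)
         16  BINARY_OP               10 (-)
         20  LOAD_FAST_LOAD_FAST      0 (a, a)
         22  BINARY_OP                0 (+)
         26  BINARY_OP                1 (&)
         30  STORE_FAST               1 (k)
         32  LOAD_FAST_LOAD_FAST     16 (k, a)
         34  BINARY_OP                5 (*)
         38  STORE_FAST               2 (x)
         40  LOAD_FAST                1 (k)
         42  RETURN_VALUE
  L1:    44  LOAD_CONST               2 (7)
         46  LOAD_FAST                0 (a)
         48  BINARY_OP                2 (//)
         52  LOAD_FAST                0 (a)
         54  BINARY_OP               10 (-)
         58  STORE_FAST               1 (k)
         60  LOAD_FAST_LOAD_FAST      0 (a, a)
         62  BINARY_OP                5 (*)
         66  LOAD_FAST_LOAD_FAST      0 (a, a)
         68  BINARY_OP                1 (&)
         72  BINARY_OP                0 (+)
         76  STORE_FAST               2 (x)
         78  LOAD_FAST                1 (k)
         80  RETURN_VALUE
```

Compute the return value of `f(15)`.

-15

LOAD_FAST a → push 15. Stack: [15]
LOAD_CONST → push 2. Stack: [15, 2]
COMPARE_OP bool(<=) → 15 vs 2 = False. Stack: [False]
POP_JUMP_IF_FALSE → pop False; jump. Stack: []
LOAD_CONST → push 7. Stack: [7]
LOAD_FAST a → push 15. Stack: [7, 15]
BINARY_OP // → 7 // 15 = 0. Stack: [0]
LOAD_FAST a → push 15. Stack: [0, 15]
BINARY_OP - → 0 - 15 = -15. Stack: [-15]
STORE_FAST k → k=-15. Stack: []
LOAD_FAST_LOAD_FAST a,a → push 15,15. Stack: [15, 15]
BINARY_OP * → 15 * 15 = 225. Stack: [225]
LOAD_FAST_LOAD_FAST a,a → push 15,15. Stack: [225, 15, 15]
BINARY_OP & → 15 & 15 = 15. Stack: [225, 15]
BINARY_OP + → 225 + 15 = 240. Stack: [240]
STORE_FAST x → x=240. Stack: []
LOAD_FAST k → push -15. Stack: [-15]
RETURN_VALUE → return -15.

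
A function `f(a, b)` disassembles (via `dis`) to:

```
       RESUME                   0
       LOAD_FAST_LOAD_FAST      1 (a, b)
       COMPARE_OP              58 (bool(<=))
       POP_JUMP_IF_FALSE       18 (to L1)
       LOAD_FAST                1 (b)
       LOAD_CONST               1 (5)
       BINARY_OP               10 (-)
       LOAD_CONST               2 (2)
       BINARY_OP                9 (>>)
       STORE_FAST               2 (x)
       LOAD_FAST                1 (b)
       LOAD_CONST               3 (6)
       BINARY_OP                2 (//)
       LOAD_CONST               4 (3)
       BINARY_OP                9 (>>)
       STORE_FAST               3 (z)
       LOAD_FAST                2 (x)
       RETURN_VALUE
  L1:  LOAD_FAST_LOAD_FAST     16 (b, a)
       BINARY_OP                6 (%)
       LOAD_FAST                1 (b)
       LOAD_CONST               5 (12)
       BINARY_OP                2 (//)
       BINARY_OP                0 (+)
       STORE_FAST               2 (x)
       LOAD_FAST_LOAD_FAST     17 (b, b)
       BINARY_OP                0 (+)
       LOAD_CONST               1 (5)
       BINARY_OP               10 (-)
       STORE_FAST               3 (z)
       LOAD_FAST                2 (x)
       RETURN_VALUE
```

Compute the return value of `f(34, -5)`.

28

LOAD_FAST_LOAD_FAST a,b → push 34,-5. Stack: [34, -5]
COMPARE_OP bool(<=) → 34 vs -5 = False. Stack: [False]
POP_JUMP_IF_FALSE → pop False; jump. Stack: []
LOAD_FAST_LOAD_FAST b,a → push -5,34. Stack: [-5, 34]
BINARY_OP % → -5 % 34 = 29. Stack: [29]
LOAD_FAST b → push -5. Stack: [29, -5]
LOAD_CONST → push 12. Stack: [29, -5, 12]
BINARY_OP // → -5 // 12 = -1. Stack: [29, -1]
BINARY_OP + → 29 + -1 = 28. Stack: [28]
STORE_FAST x → x=28. Stack: []
LOAD_FAST_LOAD_FAST b,b → push -5,-5. Stack: [-5, -5]
BINARY_OP + → -5 + -5 = -10. Stack: [-10]
LOAD_CONST → push 5. Stack: [-10, 5]
BINARY_OP - → -10 - 5 = -15. Stack: [-15]
STORE_FAST z → z=-15. Stack: []
LOAD_FAST x → push 28. Stack: [28]
RETURN_VALUE → return 28.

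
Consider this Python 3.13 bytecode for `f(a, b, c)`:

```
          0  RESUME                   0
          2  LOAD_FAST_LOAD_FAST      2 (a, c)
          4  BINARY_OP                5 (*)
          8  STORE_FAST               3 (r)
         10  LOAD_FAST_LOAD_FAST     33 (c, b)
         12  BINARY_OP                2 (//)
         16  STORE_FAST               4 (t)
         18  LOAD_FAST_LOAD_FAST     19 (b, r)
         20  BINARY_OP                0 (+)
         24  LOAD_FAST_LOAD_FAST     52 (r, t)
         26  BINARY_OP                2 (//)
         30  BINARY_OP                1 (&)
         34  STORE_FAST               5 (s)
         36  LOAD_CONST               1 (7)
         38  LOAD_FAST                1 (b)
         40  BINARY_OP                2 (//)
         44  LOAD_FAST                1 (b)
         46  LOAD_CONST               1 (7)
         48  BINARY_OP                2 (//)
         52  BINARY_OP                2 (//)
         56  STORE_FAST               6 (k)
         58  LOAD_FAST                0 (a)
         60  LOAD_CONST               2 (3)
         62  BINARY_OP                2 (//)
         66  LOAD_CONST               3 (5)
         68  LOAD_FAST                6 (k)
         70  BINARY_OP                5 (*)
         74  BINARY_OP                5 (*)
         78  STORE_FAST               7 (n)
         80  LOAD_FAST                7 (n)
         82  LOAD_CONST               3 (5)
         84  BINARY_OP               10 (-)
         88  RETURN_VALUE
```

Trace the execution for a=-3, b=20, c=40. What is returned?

-5

LOAD_FAST_LOAD_FAST a,c → push -3,40. Stack: [-3, 40]
BINARY_OP * → -3 * 40 = -120. Stack: [-120]
STORE_FAST r → r=-120. Stack: []
LOAD_FAST_LOAD_FAST c,b → push 40,20. Stack: [40, 20]
BINARY_OP // → 40 // 20 = 2. Stack: [2]
STORE_FAST t → t=2. Stack: []
LOAD_FAST_LOAD_FAST b,r → push 20,-120. Stack: [20, -120]
BINARY_OP + → 20 + -120 = -100. Stack: [-100]
LOAD_FAST_LOAD_FAST r,t → push -120,2. Stack: [-100, -120, 2]
BINARY_OP // → -120 // 2 = -60. Stack: [-100, -60]
BINARY_OP & → -100 & -60 = -124. Stack: [-124]
STORE_FAST s → s=-124. Stack: []
LOAD_CONST → push 7. Stack: [7]
LOAD_FAST b → push 20. Stack: [7, 20]
BINARY_OP // → 7 // 20 = 0. Stack: [0]
LOAD_FAST b → push 20. Stack: [0, 20]
LOAD_CONST → push 7. Stack: [0, 20, 7]
BINARY_OP // → 20 // 7 = 2. Stack: [0, 2]
BINARY_OP // → 0 // 2 = 0. Stack: [0]
STORE_FAST k → k=0. Stack: []
LOAD_FAST a → push -3. Stack: [-3]
LOAD_CONST → push 3. Stack: [-3, 3]
BINARY_OP // → -3 // 3 = -1. Stack: [-1]
LOAD_CONST → push 5. Stack: [-1, 5]
LOAD_FAST k → push 0. Stack: [-1, 5, 0]
BINARY_OP * → 5 * 0 = 0. Stack: [-1, 0]
BINARY_OP * → -1 * 0 = 0. Stack: [0]
STORE_FAST n → n=0. Stack: []
LOAD_FAST n → push 0. Stack: [0]
LOAD_CONST → push 5. Stack: [0, 5]
BINARY_OP - → 0 - 5 = -5. Stack: [-5]
RETURN_VALUE → return -5.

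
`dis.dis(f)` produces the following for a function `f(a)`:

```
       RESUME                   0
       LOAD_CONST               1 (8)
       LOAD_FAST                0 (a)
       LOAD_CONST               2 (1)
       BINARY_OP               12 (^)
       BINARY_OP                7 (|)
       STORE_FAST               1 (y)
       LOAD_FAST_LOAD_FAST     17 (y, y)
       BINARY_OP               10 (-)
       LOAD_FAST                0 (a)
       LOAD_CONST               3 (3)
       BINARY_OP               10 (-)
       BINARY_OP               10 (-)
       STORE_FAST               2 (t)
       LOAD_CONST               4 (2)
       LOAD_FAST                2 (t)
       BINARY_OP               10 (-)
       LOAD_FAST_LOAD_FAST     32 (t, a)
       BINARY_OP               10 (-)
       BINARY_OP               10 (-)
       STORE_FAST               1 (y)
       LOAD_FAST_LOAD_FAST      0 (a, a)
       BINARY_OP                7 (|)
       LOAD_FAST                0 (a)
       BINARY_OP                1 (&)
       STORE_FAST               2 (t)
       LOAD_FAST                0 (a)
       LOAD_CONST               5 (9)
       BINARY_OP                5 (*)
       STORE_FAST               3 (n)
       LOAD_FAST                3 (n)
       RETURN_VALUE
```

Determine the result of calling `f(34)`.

LOAD_CONST → push 8. Stack: [8]
LOAD_FAST a → push 34. Stack: [8, 34]
LOAD_CONST → push 1. Stack: [8, 34, 1]
BINARY_OP ^ → 34 ^ 1 = 35. Stack: [8, 35]
BINARY_OP | → 8 | 35 = 43. Stack: [43]
STORE_FAST y → y=43. Stack: []
LOAD_FAST_LOAD_FAST y,y → push 43,43. Stack: [43, 43]
BINARY_OP - → 43 - 43 = 0. Stack: [0]
LOAD_FAST a → push 34. Stack: [0, 34]
LOAD_CONST → push 3. Stack: [0, 34, 3]
BINARY_OP - → 34 - 3 = 31. Stack: [0, 31]
BINARY_OP - → 0 - 31 = -31. Stack: [-31]
STORE_FAST t → t=-31. Stack: []
LOAD_CONST → push 2. Stack: [2]
LOAD_FAST t → push -31. Stack: [2, -31]
BINARY_OP - → 2 - -31 = 33. Stack: [33]
LOAD_FAST_LOAD_FAST t,a → push -31,34. Stack: [33, -31, 34]
BINARY_OP - → -31 - 34 = -65. Stack: [33, -65]
BINARY_OP - → 33 - -65 = 98. Stack: [98]
STORE_FAST y → y=98. Stack: []
LOAD_FAST_LOAD_FAST a,a → push 34,34. Stack: [34, 34]
BINARY_OP | → 34 | 34 = 34. Stack: [34]
LOAD_FAST a → push 34. Stack: [34, 34]
BINARY_OP & → 34 & 34 = 34. Stack: [34]
STORE_FAST t → t=34. Stack: []
LOAD_FAST a → push 34. Stack: [34]
LOAD_CONST → push 9. Stack: [34, 9]
BINARY_OP * → 34 * 9 = 306. Stack: [306]
STORE_FAST n → n=306. Stack: []
LOAD_FAST n → push 306. Stack: [306]
RETURN_VALUE → return 306.

306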